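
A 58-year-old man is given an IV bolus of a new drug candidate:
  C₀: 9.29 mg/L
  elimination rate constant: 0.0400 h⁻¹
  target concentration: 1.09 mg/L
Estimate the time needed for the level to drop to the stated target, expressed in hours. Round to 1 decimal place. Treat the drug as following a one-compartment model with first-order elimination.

53.6 h

t = ln(C₀ / C) / k = ln(9.290 / 1.09) / 0.04000
  = ln(8.523) / 0.04000 = 2.143 / 0.04000 = 53.58 h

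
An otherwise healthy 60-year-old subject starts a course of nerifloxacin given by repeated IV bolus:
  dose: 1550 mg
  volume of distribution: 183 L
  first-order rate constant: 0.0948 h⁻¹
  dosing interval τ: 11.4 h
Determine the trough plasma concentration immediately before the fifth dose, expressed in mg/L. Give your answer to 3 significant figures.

4.29 mg/L

C₀ per dose = Dose / Vd = 1550 / 183 = 8.470 mg/L
Fraction remaining after one interval: r = e^(−kτ) = e^(−0.09480 × 11.4) = 0.3394
Before dose 5, 4 doses have been given (aged 1τ, 2τ, 3τ, 4τ).
C_trough = C₀ × (r + r² + … + r^4) = C₀ × r(1−r^4)/(1−r)
        = 8.470 × 0.3394 × (1 − 0.01327) / (1 − 0.3394) = 4.294 mg/L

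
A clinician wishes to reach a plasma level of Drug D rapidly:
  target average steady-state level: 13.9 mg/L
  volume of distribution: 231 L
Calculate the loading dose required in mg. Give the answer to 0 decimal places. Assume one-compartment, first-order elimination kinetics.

LD = Css × Vd = 13.9 × 231 = 3211 mg

3211 mg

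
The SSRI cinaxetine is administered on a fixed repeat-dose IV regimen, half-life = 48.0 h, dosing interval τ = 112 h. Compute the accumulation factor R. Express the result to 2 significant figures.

k = ln2 / t½ = 0.693147 / 48.0 = 0.01444 h⁻¹
e^(−kτ) = e^(−0.01444 × 112) = 0.1984
Accumulation ratio R = 1 / (1 − e^(−kτ)) = 1 / (1 − 0.1984) = 1.248

1.2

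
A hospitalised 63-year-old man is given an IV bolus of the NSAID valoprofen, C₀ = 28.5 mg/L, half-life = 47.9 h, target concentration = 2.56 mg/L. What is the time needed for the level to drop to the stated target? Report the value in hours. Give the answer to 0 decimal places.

k = ln2 / t½ = 0.693147 / 47.9 = 0.01447 h⁻¹
t = ln(C₀ / C) / k = ln(28.50 / 2.56) / 0.01447
  = ln(11.13) / 0.01447 = 2.410 / 0.01447 = 166.6 h

167 h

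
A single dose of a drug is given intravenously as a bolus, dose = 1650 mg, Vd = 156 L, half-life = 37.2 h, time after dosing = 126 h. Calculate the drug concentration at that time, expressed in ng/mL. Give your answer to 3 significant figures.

1010 ng/mL

C₀ = Dose / Vd = 1650 / 156 = 10.58 mg/L
k = ln2 / t½ = 0.693147 / 37.2 = 0.01863 h⁻¹
C = C₀ · e^(−k·t) = 10.58 × e^(−0.01863 × 126)
  = 10.58 × 0.09562 = 1.012 mg/L
Convert: 1.012 mg/L × 1000 = 1012 ng/mL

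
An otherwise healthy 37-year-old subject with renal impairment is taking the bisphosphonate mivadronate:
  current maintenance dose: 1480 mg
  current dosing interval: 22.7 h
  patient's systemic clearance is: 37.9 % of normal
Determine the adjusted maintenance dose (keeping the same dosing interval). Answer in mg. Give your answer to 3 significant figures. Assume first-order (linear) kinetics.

To keep the same average steady-state level, dosing rate must scale with clearance.
CL ratio = 37.9 / 100 = 0.3790
New dose (same interval) = 1480 × 0.3790 = 560.9 mg

561 mg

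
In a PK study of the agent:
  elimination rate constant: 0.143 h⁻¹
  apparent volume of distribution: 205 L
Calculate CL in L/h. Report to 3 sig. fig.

CL = k × Vd = 0.143 × 205 = 29.32 L/h

29.3 L/h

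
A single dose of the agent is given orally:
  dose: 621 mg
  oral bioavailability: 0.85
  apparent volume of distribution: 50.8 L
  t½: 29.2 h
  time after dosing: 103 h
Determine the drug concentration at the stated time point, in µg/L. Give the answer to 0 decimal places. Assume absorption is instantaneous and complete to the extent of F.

901 µg/L

Amount reaching circulation = F × Dose = 0.85 × 621.0 = 527.9 mg
C₀ = F·Dose / Vd = 527.9 / 50.8 = 10.39 mg/L
k = ln2 / t½ = 0.693147 / 29.2 = 0.02374 h⁻¹
C = C₀ · e^(−k·t) = 10.39 × e^(−0.02374 × 103)
  = 10.39 × 0.08671 = 0.9009 mg/L
Convert: 0.9009 mg/L × 1000 = 900.9 µg/L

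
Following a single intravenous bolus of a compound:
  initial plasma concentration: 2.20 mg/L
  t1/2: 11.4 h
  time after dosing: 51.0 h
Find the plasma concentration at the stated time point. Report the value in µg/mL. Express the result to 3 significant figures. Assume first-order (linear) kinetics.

0.0990 µg/mL

k = ln2 / t½ = 0.693147 / 11.4 = 0.06080 h⁻¹
C = C₀ · e^(−k·t) = 2.200 × e^(−0.06080 × 51.0)
  = 2.200 × 0.04501 = 0.09902 mg/L
(0.09902 mg/L = 0.09902 µg/mL)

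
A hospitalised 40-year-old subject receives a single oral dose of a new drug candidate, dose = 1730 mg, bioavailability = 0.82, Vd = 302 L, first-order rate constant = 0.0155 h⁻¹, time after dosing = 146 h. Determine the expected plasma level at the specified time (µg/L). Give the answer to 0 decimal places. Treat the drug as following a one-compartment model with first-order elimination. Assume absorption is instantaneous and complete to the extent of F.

489 µg/L

Amount reaching circulation = F × Dose = 0.82 × 1730 = 1419 mg
C₀ = F·Dose / Vd = 1419 / 302 = 4.699 mg/L
C = C₀ · e^(−k·t) = 4.699 × e^(−0.01550 × 146)
  = 4.699 × 0.1040 = 0.4887 mg/L
Convert: 0.4887 mg/L × 1000 = 488.7 µg/L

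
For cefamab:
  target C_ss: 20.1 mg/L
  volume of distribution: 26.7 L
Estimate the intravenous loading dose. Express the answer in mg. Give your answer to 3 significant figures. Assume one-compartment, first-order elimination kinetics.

537 mg

LD = Css × Vd = 20.1 × 26.7 = 536.7 mg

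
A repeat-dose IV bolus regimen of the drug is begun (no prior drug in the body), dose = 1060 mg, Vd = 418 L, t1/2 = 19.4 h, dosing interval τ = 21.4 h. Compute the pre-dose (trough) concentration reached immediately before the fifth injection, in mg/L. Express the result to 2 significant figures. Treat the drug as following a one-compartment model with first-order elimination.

C₀ per dose = Dose / Vd = 1060 / 418 = 2.536 mg/L
k = ln2 / t½ = 0.693147 / 19.4 = 0.03573 h⁻¹
Fraction remaining after one interval: r = e^(−kτ) = e^(−0.03573 × 21.4) = 0.4655
Before dose 5, 4 doses have been given (aged 1τ, 2τ, 3τ, 4τ).
C_trough = C₀ × (r + r² + … + r^4) = C₀ × r(1−r^4)/(1−r)
        = 2.536 × 0.4655 × (1 − 0.04695) / (1 − 0.4655) = 2.105 mg/L

2.1 mg/L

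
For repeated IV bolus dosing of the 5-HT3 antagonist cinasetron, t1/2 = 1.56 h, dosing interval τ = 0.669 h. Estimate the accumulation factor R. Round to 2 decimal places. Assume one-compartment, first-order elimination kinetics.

k = ln2 / t½ = 0.693147 / 1.56 = 0.4443 h⁻¹
e^(−kτ) = e^(−0.4443 × 0.669) = 0.7429
Accumulation ratio R = 1 / (1 − e^(−kτ)) = 1 / (1 − 0.7429) = 3.890

3.89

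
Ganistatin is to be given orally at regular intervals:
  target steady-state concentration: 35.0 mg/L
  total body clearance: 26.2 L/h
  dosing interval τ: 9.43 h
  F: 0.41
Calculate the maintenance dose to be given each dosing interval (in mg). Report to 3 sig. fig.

21100 mg

At steady state, F × (Dose/τ) = Css × CL.
Dose = Css × CL × τ / F = 35.0 × 26.20 × 9.43 / 0.41 = 21090 mg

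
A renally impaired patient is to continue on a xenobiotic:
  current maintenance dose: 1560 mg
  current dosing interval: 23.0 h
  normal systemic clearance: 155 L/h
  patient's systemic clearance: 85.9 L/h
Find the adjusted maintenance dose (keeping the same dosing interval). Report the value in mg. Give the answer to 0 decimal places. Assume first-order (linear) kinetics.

865 mg

To keep the same average steady-state level, dosing rate must scale with clearance.
CL ratio = 85.9 / 155 = 0.5542
New dose (same interval) = 1560 × 0.5542 = 864.6 mg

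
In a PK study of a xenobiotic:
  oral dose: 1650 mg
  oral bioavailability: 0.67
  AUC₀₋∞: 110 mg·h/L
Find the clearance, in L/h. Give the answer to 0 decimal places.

10 L/h

CL = F·Dose / AUC = 0.67 × 1650 / 110 = 10.05 L/h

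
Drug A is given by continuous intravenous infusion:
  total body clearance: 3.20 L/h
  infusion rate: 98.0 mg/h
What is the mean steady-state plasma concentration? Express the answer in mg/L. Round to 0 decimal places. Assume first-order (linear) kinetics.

At steady state Css = R₀ / CL = 98.0 / 3.200 = 30.63 mg/L

31 mg/L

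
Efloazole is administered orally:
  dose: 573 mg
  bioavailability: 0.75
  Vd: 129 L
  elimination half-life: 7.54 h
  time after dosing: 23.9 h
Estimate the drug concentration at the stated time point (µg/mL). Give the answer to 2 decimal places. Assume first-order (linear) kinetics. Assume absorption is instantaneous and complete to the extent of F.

Amount reaching circulation = F × Dose = 0.75 × 573.0 = 429.8 mg
C₀ = F·Dose / Vd = 429.8 / 129 = 3.332 mg/L
k = ln2 / t½ = 0.693147 / 7.54 = 0.09193 h⁻¹
C = C₀ · e^(−k·t) = 3.332 × e^(−0.09193 × 23.9)
  = 3.332 × 0.1111 = 0.3702 mg/L
(0.3702 mg/L = 0.3702 µg/mL)

0.37 µg/mL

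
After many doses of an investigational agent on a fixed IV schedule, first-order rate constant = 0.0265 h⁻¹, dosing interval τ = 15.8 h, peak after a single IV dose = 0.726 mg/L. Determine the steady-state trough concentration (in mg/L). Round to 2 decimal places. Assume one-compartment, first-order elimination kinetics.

e^(−kτ) = e^(−0.02650 × 15.8) = 0.6579
Accumulation ratio R = 1 / (1 − e^(−kτ)) = 1 / (1 − 0.6579) = 2.923
Steady-state trough = C₀ × R × e^(−kτ) = 0.726 × 2.923 × 0.6579 = 1.396 mg/L

1.40 mg/L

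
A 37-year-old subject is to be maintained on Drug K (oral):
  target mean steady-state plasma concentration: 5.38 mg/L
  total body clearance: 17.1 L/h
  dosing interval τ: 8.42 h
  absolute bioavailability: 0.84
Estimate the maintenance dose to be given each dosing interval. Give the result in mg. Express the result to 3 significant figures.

At steady state, F × (Dose/τ) = Css × CL.
Dose = Css × CL × τ / F = 5.38 × 17.10 × 8.42 / 0.84 = 922.2 mg

922 mg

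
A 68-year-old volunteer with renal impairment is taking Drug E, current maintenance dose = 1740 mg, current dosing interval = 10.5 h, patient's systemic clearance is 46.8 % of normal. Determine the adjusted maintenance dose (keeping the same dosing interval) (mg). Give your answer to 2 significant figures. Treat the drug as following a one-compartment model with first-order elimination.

810 mg

To keep the same average steady-state level, dosing rate must scale with clearance.
CL ratio = 46.8 / 100 = 0.4680
New dose (same interval) = 1740 × 0.4680 = 814.3 mg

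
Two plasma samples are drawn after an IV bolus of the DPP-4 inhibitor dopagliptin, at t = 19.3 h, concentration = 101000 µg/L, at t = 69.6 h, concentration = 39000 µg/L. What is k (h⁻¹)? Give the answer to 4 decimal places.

0.0189 h⁻¹

k = ln(C₁/C₂) / (t₂ − t₁) = ln(101000/39000) / (69.6 − 19.3)
  = 0.9516 / 50.30 = 0.01892 h⁻¹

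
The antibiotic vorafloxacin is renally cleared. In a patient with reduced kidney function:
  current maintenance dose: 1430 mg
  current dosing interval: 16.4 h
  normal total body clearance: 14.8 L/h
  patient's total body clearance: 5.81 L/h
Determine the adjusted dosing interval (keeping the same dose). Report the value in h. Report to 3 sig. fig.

To keep the same average steady-state level, dosing rate must scale with clearance.
CL ratio = 5.81 / 14.8 = 0.3926
New interval (same dose) = 16.4 / 0.3926 = 41.77 h

41.8 h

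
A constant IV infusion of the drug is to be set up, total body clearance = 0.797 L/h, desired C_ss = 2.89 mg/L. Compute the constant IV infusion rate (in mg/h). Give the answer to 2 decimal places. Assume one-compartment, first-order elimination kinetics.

At steady state, infusion rate R₀ = Css × CL = 2.89 × 0.7970 = 2.303 mg/h

2.30 mg/h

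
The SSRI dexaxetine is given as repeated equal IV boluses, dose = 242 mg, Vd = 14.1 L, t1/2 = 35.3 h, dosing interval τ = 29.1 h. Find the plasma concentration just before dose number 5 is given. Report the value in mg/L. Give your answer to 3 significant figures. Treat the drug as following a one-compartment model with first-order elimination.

C₀ per dose = Dose / Vd = 242 / 14.1 = 17.16 mg/L
k = ln2 / t½ = 0.693147 / 35.3 = 0.01964 h⁻¹
Fraction remaining after one interval: r = e^(−kτ) = e^(−0.01964 × 29.1) = 0.5647
Before dose 5, 4 doses have been given (aged 1τ, 2τ, 3τ, 4τ).
C_trough = C₀ × (r + r² + … + r^4) = C₀ × r(1−r^4)/(1−r)
        = 17.16 × 0.5647 × (1 − 0.1017) / (1 − 0.5647) = 20.00 mg/L

20.0 mg/L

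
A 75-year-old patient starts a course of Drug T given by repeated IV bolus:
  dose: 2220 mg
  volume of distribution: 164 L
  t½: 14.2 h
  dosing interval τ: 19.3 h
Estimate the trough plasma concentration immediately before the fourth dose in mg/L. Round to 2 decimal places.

C₀ per dose = Dose / Vd = 2220 / 164 = 13.54 mg/L
k = ln2 / t½ = 0.693147 / 14.2 = 0.04881 h⁻¹
Fraction remaining after one interval: r = e^(−kτ) = e^(−0.04881 × 19.3) = 0.3898
Before dose 4, 3 doses have been given (aged 1τ, 2τ, 3τ).
C_trough = C₀ × (r + r² + … + r^3) = C₀ × r(1−r^3)/(1−r)
        = 13.54 × 0.3898 × (1 − 0.05923) / (1 − 0.3898) = 8.137 mg/L

8.14 mg/L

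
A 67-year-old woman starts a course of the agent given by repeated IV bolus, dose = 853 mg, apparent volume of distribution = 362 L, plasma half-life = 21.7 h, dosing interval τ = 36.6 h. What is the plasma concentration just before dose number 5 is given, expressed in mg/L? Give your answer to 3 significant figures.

1.05 mg/L

C₀ per dose = Dose / Vd = 853 / 362 = 2.356 mg/L
k = ln2 / t½ = 0.693147 / 21.7 = 0.03194 h⁻¹
Fraction remaining after one interval: r = e^(−kτ) = e^(−0.03194 × 36.6) = 0.3107
Before dose 5, 4 doses have been given (aged 1τ, 2τ, 3τ, 4τ).
C_trough = C₀ × (r + r² + … + r^4) = C₀ × r(1−r^4)/(1−r)
        = 2.356 × 0.3107 × (1 − 0.009319) / (1 − 0.3107) = 1.052 mg/L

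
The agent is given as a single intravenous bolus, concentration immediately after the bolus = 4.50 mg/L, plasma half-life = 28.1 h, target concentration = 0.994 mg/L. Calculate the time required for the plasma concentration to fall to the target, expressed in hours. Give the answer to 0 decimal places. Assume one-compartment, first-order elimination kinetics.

61 h

k = ln2 / t½ = 0.693147 / 28.1 = 0.02467 h⁻¹
t = ln(C₀ / C) / k = ln(4.500 / 0.994) / 0.02467
  = ln(4.527) / 0.02467 = 1.510 / 0.02467 = 61.21 h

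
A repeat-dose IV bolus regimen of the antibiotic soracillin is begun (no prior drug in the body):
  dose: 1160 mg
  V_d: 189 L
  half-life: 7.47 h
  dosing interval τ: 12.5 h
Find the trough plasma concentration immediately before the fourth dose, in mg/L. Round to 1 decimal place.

2.7 mg/L

C₀ per dose = Dose / Vd = 1160 / 189 = 6.138 mg/L
k = ln2 / t½ = 0.693147 / 7.47 = 0.09279 h⁻¹
Fraction remaining after one interval: r = e^(−kτ) = e^(−0.09279 × 12.5) = 0.3135
Before dose 4, 3 doses have been given (aged 1τ, 2τ, 3τ).
C_trough = C₀ × (r + r² + … + r^3) = C₀ × r(1−r^3)/(1−r)
        = 6.138 × 0.3135 × (1 − 0.03081) / (1 − 0.3135) = 2.717 mg/L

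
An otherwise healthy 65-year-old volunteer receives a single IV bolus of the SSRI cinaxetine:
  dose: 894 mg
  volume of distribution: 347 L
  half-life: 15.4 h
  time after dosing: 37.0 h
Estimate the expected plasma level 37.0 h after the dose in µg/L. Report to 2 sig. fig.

490 µg/L

C₀ = Dose / Vd = 894.0 / 347 = 2.576 mg/L
k = ln2 / t½ = 0.693147 / 15.4 = 0.04501 h⁻¹
C = C₀ · e^(−k·t) = 2.576 × e^(−0.04501 × 37.0)
  = 2.576 × 0.1891 = 0.4871 mg/L
Convert: 0.4871 mg/L × 1000 = 487.1 µg/L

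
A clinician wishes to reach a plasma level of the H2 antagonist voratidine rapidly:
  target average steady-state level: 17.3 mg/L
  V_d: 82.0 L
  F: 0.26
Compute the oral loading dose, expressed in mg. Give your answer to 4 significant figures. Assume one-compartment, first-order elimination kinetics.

5456 mg

LD = Css × Vd / F = 17.3 × 82.0 / 0.26 = 5456 mg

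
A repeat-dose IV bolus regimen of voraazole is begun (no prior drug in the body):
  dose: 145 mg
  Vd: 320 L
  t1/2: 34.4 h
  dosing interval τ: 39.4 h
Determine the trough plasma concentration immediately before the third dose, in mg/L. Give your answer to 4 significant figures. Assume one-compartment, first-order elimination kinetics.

0.2975 mg/L

C₀ per dose = Dose / Vd = 145 / 320 = 0.4531 mg/L
k = ln2 / t½ = 0.693147 / 34.4 = 0.02015 h⁻¹
Fraction remaining after one interval: r = e^(−kτ) = e^(−0.02015 × 39.4) = 0.4521
Before dose 3, 2 doses have been given (aged 1τ, 2τ).
C_trough = C₀ × (r + r²) = 0.4531 × (0.4521 + 0.2044) = 0.2975 mg/L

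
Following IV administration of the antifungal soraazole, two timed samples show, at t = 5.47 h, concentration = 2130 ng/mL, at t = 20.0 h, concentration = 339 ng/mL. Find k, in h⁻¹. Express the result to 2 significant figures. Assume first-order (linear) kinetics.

k = ln(C₁/C₂) / (t₂ − t₁) = ln(2130/339) / (20.0 − 5.47)
  = 1.838 / 14.53 = 0.1265 h⁻¹

0.13 h⁻¹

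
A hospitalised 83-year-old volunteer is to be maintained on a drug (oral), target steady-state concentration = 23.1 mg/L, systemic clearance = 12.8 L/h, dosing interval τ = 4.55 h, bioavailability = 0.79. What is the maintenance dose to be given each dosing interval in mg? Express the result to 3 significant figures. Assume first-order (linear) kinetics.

1700 mg

At steady state, F × (Dose/τ) = Css × CL.
Dose = Css × CL × τ / F = 23.1 × 12.80 × 4.55 / 0.79 = 1703 mg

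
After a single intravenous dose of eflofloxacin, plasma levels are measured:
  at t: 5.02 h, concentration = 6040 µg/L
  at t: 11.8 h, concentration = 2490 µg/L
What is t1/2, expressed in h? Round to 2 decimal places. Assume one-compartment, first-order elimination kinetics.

k = ln(C₁/C₂) / (t₂ − t₁) = ln(6040/2490) / (11.8 − 5.02)
  = 0.8861 / 6.780 = 0.1307 h⁻¹
t½ = ln2 / k = 0.693147 / 0.1307 = 5.303 h

5.30 h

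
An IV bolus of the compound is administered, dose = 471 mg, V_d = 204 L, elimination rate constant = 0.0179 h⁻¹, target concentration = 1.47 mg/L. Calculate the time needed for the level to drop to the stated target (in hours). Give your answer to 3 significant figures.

25.2 h

C₀ = Dose / Vd = 471.0 / 204 = 2.309 mg/L
t = ln(C₀ / C) / k = ln(2.309 / 1.47) / 0.01790
  = ln(1.571) / 0.01790 = 0.4517 / 0.01790 = 25.23 h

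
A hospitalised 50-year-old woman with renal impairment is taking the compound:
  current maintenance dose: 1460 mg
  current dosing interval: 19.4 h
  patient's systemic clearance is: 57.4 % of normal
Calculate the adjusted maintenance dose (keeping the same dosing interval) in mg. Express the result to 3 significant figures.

To keep the same average steady-state level, dosing rate must scale with clearance.
CL ratio = 57.4 / 100 = 0.5740
New dose (same interval) = 1460 × 0.5740 = 838.0 mg

838 mg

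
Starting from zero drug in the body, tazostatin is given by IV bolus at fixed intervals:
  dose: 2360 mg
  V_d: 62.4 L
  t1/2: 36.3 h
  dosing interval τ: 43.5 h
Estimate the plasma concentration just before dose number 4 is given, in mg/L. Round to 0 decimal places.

27 mg/L

C₀ per dose = Dose / Vd = 2360 / 62.4 = 37.82 mg/L
k = ln2 / t½ = 0.693147 / 36.3 = 0.01909 h⁻¹
Fraction remaining after one interval: r = e^(−kτ) = e^(−0.01909 × 43.5) = 0.4359
Before dose 4, 3 doses have been given (aged 1τ, 2τ, 3τ).
C_trough = C₀ × (r + r² + … + r^3) = C₀ × r(1−r^3)/(1−r)
        = 37.82 × 0.4359 × (1 − 0.08282) / (1 − 0.4359) = 26.80 mg/L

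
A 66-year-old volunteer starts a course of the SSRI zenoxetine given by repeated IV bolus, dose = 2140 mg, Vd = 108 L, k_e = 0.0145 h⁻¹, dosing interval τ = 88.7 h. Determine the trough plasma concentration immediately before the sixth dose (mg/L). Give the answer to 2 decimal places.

7.55 mg/L

C₀ per dose = Dose / Vd = 2140 / 108 = 19.81 mg/L
Fraction remaining after one interval: r = e^(−kτ) = e^(−0.01450 × 88.7) = 0.2763
Before dose 6, 5 doses have been given (aged 1τ, 2τ, 3τ, 4τ, 5τ).
C_trough = C₀ × (r + r² + … + r^5) = C₀ × r(1−r^5)/(1−r)
        = 19.81 × 0.2763 × (1 − 0.001610) / (1 − 0.2763) = 7.551 mg/L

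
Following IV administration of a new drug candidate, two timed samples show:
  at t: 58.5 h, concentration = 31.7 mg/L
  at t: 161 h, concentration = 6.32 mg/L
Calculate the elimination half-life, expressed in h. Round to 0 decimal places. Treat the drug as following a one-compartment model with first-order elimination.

44 h

k = ln(C₁/C₂) / (t₂ − t₁) = ln(31.7/6.32) / (161 − 58.5)
  = 1.613 / 102.5 = 0.01574 h⁻¹
t½ = ln2 / k = 0.693147 / 0.01574 = 44.04 h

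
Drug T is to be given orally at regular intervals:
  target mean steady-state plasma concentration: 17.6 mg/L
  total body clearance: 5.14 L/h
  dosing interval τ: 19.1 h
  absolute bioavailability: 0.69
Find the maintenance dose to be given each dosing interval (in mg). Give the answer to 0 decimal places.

2504 mg

At steady state, F × (Dose/τ) = Css × CL.
Dose = Css × CL × τ / F = 17.6 × 5.140 × 19.1 / 0.69 = 2504 mg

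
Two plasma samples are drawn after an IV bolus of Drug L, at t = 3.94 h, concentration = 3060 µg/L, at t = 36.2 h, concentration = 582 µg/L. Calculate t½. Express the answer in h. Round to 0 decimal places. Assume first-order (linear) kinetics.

13 h

k = ln(C₁/C₂) / (t₂ − t₁) = ln(3060/582) / (36.2 − 3.94)
  = 1.660 / 32.26 = 0.05146 h⁻¹
t½ = ln2 / k = 0.693147 / 0.05146 = 13.47 h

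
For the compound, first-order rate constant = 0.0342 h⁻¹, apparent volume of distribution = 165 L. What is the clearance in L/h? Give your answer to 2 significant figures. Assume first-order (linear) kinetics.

5.6 L/h

CL = k × Vd = 0.0342 × 165 = 5.643 L/h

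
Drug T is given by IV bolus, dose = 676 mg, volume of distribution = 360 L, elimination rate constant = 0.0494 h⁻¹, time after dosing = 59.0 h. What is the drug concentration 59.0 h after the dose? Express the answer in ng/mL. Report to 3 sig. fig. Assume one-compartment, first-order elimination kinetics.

102 ng/mL

C₀ = Dose / Vd = 676.0 / 360 = 1.878 mg/L
C = C₀ · e^(−k·t) = 1.878 × e^(−0.04940 × 59.0)
  = 1.878 × 0.05423 = 0.1018 mg/L
Convert: 0.1018 mg/L × 1000 = 101.8 ng/mL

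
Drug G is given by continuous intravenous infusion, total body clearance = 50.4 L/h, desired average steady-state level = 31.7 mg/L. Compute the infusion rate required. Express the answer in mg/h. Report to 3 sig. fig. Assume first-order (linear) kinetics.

At steady state, infusion rate R₀ = Css × CL = 31.7 × 50.40 = 1598 mg/h

1600 mg/h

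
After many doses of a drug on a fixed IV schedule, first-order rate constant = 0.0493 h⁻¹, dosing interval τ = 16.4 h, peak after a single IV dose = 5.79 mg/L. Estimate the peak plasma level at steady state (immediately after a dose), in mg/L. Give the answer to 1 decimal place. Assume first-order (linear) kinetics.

e^(−kτ) = e^(−0.04930 × 16.4) = 0.4455
Accumulation ratio R = 1 / (1 − e^(−kτ)) = 1 / (1 − 0.4455) = 1.803
Steady-state peak = C₀ × R = 5.79 × 1.803 = 10.44 mg/L

10.4 mg/L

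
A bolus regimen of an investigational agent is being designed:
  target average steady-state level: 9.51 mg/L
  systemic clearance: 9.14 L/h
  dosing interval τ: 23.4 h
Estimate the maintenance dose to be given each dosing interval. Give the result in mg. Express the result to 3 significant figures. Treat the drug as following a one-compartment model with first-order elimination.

At steady state, Dose/τ = Css × CL.
Dose = Css × CL × τ = 9.51 × 9.140 × 23.4 = 2034 mg

2030 mg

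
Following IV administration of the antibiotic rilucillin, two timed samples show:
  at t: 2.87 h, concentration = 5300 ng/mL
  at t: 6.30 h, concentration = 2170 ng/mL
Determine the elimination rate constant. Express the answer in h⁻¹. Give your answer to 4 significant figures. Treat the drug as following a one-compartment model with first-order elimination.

0.2603 h⁻¹

k = ln(C₁/C₂) / (t₂ − t₁) = ln(5300/2170) / (6.30 − 2.87)
  = 0.8930 / 3.430 = 0.2603 h⁻¹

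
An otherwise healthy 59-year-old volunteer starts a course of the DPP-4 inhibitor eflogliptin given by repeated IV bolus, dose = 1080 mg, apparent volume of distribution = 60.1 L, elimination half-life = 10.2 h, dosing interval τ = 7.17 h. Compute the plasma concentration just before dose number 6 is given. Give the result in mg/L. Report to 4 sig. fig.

C₀ per dose = Dose / Vd = 1080 / 60.1 = 17.97 mg/L
k = ln2 / t½ = 0.693147 / 10.2 = 0.06796 h⁻¹
Fraction remaining after one interval: r = e^(−kτ) = e^(−0.06796 × 7.17) = 0.6143
Before dose 6, 5 doses have been given (aged 1τ, 2τ, 3τ, 4τ, 5τ).
C_trough = C₀ × (r + r² + … + r^5) = C₀ × r(1−r^5)/(1−r)
        = 17.97 × 0.6143 × (1 − 0.08748) / (1 − 0.6143) = 26.12 mg/L

26.12 mg/L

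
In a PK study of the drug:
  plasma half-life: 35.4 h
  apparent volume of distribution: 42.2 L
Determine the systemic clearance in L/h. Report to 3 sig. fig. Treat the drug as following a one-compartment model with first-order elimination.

k = ln2 / t½ = 0.693147 / 35.4 = 0.01958 h⁻¹
CL = k × Vd = 0.01958 × 42.2 = 0.8263 L/h

0.826 L/h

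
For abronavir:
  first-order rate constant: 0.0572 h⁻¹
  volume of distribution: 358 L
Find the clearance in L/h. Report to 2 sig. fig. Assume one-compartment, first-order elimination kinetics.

CL = k × Vd = 0.0572 × 358 = 20.48 L/h

20 L/h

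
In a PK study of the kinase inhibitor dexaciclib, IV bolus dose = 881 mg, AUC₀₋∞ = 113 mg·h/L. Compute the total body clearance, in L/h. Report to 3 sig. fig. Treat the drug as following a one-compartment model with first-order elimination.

7.80 L/h

CL = Dose / AUC = 881 / 113 = 7.796 L/h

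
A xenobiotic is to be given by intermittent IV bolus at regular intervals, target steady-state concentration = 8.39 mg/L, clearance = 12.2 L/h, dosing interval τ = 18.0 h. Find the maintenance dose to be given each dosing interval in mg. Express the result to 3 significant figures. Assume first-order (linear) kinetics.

At steady state, Dose/τ = Css × CL.
Dose = Css × CL × τ = 8.39 × 12.20 × 18.0 = 1842 mg

1840 mg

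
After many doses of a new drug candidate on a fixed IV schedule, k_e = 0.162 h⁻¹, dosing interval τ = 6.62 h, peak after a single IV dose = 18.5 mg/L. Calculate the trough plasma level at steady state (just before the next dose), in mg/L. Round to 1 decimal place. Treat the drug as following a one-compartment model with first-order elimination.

9.6 mg/L

e^(−kτ) = e^(−0.1620 × 6.62) = 0.3422
Accumulation ratio R = 1 / (1 − e^(−kτ)) = 1 / (1 − 0.3422) = 1.520
Steady-state trough = C₀ × R × e^(−kτ) = 18.5 × 1.520 × 0.3422 = 9.623 mg/L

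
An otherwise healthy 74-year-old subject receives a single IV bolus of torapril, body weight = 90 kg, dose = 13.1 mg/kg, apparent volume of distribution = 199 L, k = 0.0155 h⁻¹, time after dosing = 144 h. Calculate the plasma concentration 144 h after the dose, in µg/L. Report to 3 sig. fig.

636 µg/L

Total dose = 13.1 × 90 = 1179 mg
C₀ = Dose / Vd = 1179 / 199 = 5.925 mg/L
C = C₀ · e^(−k·t) = 5.925 × e^(−0.01550 × 144)
  = 5.925 × 0.1073 = 0.6358 mg/L
Convert: 0.6358 mg/L × 1000 = 635.8 µg/L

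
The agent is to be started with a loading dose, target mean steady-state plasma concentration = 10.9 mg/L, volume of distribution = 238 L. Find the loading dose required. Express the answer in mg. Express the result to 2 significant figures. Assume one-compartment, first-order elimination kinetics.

2600 mg

LD = Css × Vd = 10.9 × 238 = 2594 mg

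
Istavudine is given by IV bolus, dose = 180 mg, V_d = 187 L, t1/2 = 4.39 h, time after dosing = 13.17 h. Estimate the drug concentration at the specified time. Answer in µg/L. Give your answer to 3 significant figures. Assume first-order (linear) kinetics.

120 µg/L

C₀ = Dose / Vd = 180.0 / 187 = 0.9626 mg/L
k = ln2 / t½ = 0.693147 / 4.39 = 0.1579 h⁻¹
t / t½ = 13.17 / 4.39 = 3 half-lives
C = C₀ × (1/2)^3 = 0.9626 × 0.1250 = 0.1203 mg/L
Convert: 0.1203 mg/L × 1000 = 120.3 µg/L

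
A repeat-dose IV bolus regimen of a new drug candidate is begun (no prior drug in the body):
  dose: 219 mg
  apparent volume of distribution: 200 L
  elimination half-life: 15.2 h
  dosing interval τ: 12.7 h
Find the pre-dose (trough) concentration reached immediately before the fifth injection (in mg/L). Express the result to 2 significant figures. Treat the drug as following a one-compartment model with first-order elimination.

1.3 mg/L

C₀ per dose = Dose / Vd = 219 / 200 = 1.095 mg/L
k = ln2 / t½ = 0.693147 / 15.2 = 0.04560 h⁻¹
Fraction remaining after one interval: r = e^(−kτ) = e^(−0.04560 × 12.7) = 0.5604
Before dose 5, 4 doses have been given (aged 1τ, 2τ, 3τ, 4τ).
C_trough = C₀ × (r + r² + … + r^4) = C₀ × r(1−r^4)/(1−r)
        = 1.095 × 0.5604 × (1 − 0.09863) / (1 − 0.5604) = 1.258 mg/L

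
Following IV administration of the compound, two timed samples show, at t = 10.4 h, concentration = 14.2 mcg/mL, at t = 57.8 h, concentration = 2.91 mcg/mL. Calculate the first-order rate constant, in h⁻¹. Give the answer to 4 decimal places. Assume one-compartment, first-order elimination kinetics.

k = ln(C₁/C₂) / (t₂ − t₁) = ln(14.2/2.91) / (57.8 − 10.4)
  = 1.585 / 47.40 = 0.03344 h⁻¹

0.0334 h⁻¹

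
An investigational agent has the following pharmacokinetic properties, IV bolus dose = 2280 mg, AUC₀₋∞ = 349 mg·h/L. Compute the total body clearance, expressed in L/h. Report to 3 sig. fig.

6.53 L/h

CL = Dose / AUC = 2280 / 349 = 6.533 L/h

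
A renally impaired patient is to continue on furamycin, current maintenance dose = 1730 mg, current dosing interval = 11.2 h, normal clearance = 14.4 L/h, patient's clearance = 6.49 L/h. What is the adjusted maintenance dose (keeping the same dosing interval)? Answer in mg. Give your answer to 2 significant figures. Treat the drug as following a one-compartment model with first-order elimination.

780 mg

To keep the same average steady-state level, dosing rate must scale with clearance.
CL ratio = 6.49 / 14.4 = 0.4507
New dose (same interval) = 1730 × 0.4507 = 779.7 mg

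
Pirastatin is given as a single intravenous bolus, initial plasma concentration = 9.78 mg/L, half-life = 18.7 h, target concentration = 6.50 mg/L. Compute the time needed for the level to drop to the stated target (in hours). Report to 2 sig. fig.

k = ln2 / t½ = 0.693147 / 18.7 = 0.03707 h⁻¹
t = ln(C₀ / C) / k = ln(9.780 / 6.50) / 0.03707
  = ln(1.505) / 0.03707 = 0.4088 / 0.03707 = 11.03 h

11 h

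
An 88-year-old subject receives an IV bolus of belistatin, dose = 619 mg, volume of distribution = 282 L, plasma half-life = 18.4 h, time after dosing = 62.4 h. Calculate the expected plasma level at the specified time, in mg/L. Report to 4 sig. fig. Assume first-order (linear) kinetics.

0.2092 mg/L

C₀ = Dose / Vd = 619.0 / 282 = 2.195 mg/L
k = ln2 / t½ = 0.693147 / 18.4 = 0.03767 h⁻¹
C = C₀ · e^(−k·t) = 2.195 × e^(−0.03767 × 62.4)
  = 2.195 × 0.09531 = 0.2092 mg/L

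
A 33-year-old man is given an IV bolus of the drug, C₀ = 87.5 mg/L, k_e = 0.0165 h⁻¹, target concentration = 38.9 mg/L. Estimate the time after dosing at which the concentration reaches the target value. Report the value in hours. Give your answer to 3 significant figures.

49.1 h

t = ln(C₀ / C) / k = ln(87.50 / 38.9) / 0.01650
  = ln(2.249) / 0.01650 = 0.8105 / 0.01650 = 49.12 h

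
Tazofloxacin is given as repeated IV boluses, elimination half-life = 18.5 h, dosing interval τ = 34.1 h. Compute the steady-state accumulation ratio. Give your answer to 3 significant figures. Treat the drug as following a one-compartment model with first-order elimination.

1.39

k = ln2 / t½ = 0.693147 / 18.5 = 0.03747 h⁻¹
e^(−kτ) = e^(−0.03747 × 34.1) = 0.2787
Accumulation ratio R = 1 / (1 − e^(−kτ)) = 1 / (1 − 0.2787) = 1.386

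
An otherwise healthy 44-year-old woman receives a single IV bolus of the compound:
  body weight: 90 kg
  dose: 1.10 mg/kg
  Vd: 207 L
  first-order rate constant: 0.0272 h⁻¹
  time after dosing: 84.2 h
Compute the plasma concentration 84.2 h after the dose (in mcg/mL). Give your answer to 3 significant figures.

0.0484 mcg/mL

Total dose = 1.10 × 90 = 99.00 mg
C₀ = Dose / Vd = 99.00 / 207 = 0.4783 mg/L
C = C₀ · e^(−k·t) = 0.4783 × e^(−0.02720 × 84.2)
  = 0.4783 × 0.1012 = 0.04840 mg/L
(0.04840 mg/L = 0.04840 mcg/mL)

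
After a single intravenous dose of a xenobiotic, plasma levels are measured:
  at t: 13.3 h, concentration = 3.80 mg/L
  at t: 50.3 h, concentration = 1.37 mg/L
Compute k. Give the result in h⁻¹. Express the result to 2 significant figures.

0.028 h⁻¹

k = ln(C₁/C₂) / (t₂ − t₁) = ln(3.80/1.37) / (50.3 − 13.3)
  = 1.020 / 37.00 = 0.02757 h⁻¹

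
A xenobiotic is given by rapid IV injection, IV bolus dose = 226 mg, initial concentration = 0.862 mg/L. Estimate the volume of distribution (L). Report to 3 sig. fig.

262 L

Vd = Dose / C₀ = 226.0 / 0.862 = 262.2 L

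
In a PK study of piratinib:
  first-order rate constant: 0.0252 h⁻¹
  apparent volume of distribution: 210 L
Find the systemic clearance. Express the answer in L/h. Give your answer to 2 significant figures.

5.3 L/h

CL = k × Vd = 0.0252 × 210 = 5.292 L/h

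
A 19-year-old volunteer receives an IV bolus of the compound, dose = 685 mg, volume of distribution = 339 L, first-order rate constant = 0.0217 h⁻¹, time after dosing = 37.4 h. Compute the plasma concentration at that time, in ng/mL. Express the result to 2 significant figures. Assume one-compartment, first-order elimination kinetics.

C₀ = Dose / Vd = 685.0 / 339 = 2.021 mg/L
C = C₀ · e^(−k·t) = 2.021 × e^(−0.02170 × 37.4)
  = 2.021 × 0.4442 = 0.8977 mg/L
Convert: 0.8977 mg/L × 1000 = 897.7 ng/mL

900 ng/mL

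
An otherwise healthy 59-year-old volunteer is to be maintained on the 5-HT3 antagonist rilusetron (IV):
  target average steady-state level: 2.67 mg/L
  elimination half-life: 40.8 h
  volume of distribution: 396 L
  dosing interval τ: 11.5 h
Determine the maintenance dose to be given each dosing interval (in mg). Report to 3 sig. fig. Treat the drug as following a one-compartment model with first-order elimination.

k = ln2 / t½ = 0.693147 / 40.8 = 0.01699 h⁻¹
CL = k × Vd = 0.01699 × 396 = 6.728 L/h
At steady state, Dose/τ = Css × CL.
Dose = Css × CL × τ = 2.67 × 6.728 × 11.5 = 206.6 mg

207 mg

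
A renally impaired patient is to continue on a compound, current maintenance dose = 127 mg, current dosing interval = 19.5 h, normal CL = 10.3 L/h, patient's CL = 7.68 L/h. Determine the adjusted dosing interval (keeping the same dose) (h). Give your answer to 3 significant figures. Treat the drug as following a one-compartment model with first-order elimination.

To keep the same average steady-state level, dosing rate must scale with clearance.
CL ratio = 7.68 / 10.3 = 0.7456
New interval (same dose) = 19.5 / 0.7456 = 26.15 h

26.2 h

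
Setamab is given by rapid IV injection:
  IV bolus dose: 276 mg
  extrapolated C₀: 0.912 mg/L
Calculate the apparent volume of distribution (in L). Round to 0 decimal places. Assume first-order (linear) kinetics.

303 L

Vd = Dose / C₀ = 276.0 / 0.912 = 302.6 L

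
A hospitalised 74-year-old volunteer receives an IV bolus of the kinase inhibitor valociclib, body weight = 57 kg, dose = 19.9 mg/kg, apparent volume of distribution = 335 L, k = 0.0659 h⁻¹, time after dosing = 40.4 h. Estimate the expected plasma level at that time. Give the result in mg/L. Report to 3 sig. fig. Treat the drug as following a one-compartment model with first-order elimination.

0.236 mg/L

Total dose = 19.9 × 57 = 1134 mg
C₀ = Dose / Vd = 1134 / 335 = 3.385 mg/L
C = C₀ · e^(−k·t) = 3.385 × e^(−0.06590 × 40.4)
  = 3.385 × 0.06978 = 0.2362 mg/L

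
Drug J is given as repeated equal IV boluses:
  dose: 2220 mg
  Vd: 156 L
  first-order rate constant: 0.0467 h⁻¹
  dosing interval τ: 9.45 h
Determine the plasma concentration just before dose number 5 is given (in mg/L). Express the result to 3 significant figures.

21.3 mg/L

C₀ per dose = Dose / Vd = 2220 / 156 = 14.23 mg/L
Fraction remaining after one interval: r = e^(−kτ) = e^(−0.04670 × 9.45) = 0.6432
Before dose 5, 4 doses have been given (aged 1τ, 2τ, 3τ, 4τ).
C_trough = C₀ × (r + r² + … + r^4) = C₀ × r(1−r^4)/(1−r)
        = 14.23 × 0.6432 × (1 − 0.1712) / (1 − 0.6432) = 21.26 mg/L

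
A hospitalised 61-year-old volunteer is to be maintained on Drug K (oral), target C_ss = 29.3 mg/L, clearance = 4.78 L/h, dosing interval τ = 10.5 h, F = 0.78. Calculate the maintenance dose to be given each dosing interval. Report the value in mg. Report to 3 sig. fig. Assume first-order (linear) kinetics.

1890 mg

At steady state, F × (Dose/τ) = Css × CL.
Dose = Css × CL × τ / F = 29.3 × 4.780 × 10.5 / 0.78 = 1885 mg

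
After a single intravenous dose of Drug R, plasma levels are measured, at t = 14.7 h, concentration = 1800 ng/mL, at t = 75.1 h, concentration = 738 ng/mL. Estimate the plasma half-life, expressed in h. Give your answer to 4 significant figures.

46.96 h

k = ln(C₁/C₂) / (t₂ − t₁) = ln(1800/738) / (75.1 − 14.7)
  = 0.8916 / 60.40 = 0.01476 h⁻¹
t½ = ln2 / k = 0.693147 / 0.01476 = 46.96 h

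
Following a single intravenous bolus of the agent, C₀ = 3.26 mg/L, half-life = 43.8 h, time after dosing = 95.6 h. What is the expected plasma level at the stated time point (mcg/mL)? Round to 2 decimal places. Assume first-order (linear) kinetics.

0.72 mcg/mL

k = ln2 / t½ = 0.693147 / 43.8 = 0.01583 h⁻¹
C = C₀ · e^(−k·t) = 3.260 × e^(−0.01583 × 95.6)
  = 3.260 × 0.2202 = 0.7179 mg/L
(0.7179 mg/L = 0.7179 mcg/mL)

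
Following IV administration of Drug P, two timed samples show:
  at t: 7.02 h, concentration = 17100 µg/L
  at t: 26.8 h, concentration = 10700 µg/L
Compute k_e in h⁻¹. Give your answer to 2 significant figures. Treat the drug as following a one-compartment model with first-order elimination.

k = ln(C₁/C₂) / (t₂ − t₁) = ln(17100/10700) / (26.8 − 7.02)
  = 0.4688 / 19.78 = 0.02370 h⁻¹

0.024 h⁻¹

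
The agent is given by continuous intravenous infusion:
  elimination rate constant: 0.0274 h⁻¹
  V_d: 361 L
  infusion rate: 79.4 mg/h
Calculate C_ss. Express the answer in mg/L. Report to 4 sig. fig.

CL = k × Vd = 0.02740 × 361 = 9.891 L/h
At steady state Css = R₀ / CL = 79.4 / 9.891 = 8.027 mg/L

8.027 mg/L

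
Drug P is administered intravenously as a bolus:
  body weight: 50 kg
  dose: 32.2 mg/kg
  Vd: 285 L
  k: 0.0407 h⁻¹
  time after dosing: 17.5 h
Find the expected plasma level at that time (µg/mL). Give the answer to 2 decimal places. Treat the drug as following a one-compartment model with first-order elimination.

2.77 µg/mL

Total dose = 32.2 × 50 = 1610 mg
C₀ = Dose / Vd = 1610 / 285 = 5.649 mg/L
C = C₀ · e^(−k·t) = 5.649 × e^(−0.04070 × 17.5)
  = 5.649 × 0.4905 = 2.771 mg/L
(2.771 mg/L = 2.771 µg/mL)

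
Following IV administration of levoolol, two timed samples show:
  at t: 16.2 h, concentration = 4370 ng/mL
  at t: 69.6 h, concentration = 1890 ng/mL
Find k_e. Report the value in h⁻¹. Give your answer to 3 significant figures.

0.0157 h⁻¹

k = ln(C₁/C₂) / (t₂ − t₁) = ln(4370/1890) / (69.6 − 16.2)
  = 0.8382 / 53.40 = 0.01570 h⁻¹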